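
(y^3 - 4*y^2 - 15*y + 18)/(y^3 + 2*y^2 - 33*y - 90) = (y - 1)/(y + 5)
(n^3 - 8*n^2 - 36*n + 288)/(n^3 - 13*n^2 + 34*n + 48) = (n + 6)/(n + 1)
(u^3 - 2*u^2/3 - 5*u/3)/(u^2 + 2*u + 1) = u*(3*u - 5)/(3*(u + 1))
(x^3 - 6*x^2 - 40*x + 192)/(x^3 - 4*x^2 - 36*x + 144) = (x - 8)/(x - 6)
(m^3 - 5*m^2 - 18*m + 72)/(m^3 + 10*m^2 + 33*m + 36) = (m^2 - 9*m + 18)/(m^2 + 6*m + 9)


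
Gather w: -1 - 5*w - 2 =-5*w - 3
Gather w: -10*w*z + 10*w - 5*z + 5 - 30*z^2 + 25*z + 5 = w*(10 - 10*z) - 30*z^2 + 20*z + 10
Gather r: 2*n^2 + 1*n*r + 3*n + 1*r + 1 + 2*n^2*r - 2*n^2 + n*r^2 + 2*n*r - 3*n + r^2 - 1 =r^2*(n + 1) + r*(2*n^2 + 3*n + 1)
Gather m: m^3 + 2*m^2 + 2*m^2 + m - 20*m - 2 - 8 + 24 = m^3 + 4*m^2 - 19*m + 14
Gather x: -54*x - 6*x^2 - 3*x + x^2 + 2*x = -5*x^2 - 55*x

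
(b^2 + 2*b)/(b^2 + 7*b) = (b + 2)/(b + 7)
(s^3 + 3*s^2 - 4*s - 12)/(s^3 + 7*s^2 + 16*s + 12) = (s - 2)/(s + 2)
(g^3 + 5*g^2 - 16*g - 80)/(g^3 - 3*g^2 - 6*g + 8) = (g^2 + 9*g + 20)/(g^2 + g - 2)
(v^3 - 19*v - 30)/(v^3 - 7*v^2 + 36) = (v^2 - 2*v - 15)/(v^2 - 9*v + 18)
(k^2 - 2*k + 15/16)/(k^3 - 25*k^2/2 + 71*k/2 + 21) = (16*k^2 - 32*k + 15)/(8*(2*k^3 - 25*k^2 + 71*k + 42))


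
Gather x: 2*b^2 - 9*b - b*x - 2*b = 2*b^2 - b*x - 11*b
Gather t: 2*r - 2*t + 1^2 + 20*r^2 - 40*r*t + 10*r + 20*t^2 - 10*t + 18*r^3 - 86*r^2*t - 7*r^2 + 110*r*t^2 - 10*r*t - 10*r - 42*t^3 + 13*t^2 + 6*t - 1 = 18*r^3 + 13*r^2 + 2*r - 42*t^3 + t^2*(110*r + 33) + t*(-86*r^2 - 50*r - 6)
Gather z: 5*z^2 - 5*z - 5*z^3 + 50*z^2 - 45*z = -5*z^3 + 55*z^2 - 50*z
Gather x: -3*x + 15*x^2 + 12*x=15*x^2 + 9*x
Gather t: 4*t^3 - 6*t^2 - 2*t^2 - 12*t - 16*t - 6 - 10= 4*t^3 - 8*t^2 - 28*t - 16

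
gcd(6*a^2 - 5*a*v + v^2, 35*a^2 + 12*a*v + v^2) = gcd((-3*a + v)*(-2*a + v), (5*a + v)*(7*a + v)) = 1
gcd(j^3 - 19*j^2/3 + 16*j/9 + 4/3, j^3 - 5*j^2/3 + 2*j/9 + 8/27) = j^2 - j/3 - 2/9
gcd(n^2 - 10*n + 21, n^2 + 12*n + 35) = 1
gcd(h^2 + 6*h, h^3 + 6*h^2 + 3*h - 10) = 1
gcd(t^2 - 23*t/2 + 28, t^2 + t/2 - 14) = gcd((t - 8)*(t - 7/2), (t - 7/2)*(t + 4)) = t - 7/2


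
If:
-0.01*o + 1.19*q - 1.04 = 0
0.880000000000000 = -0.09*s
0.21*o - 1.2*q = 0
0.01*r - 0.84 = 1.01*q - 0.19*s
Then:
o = 5.25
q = 0.92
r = 362.50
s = -9.78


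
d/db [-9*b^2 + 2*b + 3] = 2 - 18*b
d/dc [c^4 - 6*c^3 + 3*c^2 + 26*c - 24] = 4*c^3 - 18*c^2 + 6*c + 26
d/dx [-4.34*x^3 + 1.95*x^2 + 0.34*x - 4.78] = -13.02*x^2 + 3.9*x + 0.34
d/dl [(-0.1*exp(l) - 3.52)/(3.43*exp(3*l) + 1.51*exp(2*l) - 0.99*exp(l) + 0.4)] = (0.686*exp(3*l) + 36.3718*exp(2*l) + 10.6304*exp(l) - 3.5248)*exp(l)/(11.7649*exp(6*l) + 10.3586*exp(5*l) - 4.5113*exp(4*l) - 0.2458*exp(3*l) + 2.1881*exp(2*l) - 0.792*exp(l) + 0.16)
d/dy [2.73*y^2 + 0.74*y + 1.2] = 5.46*y + 0.74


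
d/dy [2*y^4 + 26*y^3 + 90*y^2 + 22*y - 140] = 8*y^3 + 78*y^2 + 180*y + 22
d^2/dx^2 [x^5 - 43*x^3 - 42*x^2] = 20*x^3 - 258*x - 84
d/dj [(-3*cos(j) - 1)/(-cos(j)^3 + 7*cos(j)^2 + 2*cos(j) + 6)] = (6*cos(j)^3 - 18*cos(j)^2 - 14*cos(j) + 16)*sin(j)/(-cos(j)^3 + 7*cos(j)^2 + 2*cos(j) + 6)^2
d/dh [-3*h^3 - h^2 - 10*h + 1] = -9*h^2 - 2*h - 10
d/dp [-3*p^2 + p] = 1 - 6*p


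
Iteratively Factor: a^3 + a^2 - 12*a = (a + 4)*(a^2 - 3*a) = (a - 3)*(a + 4)*(a)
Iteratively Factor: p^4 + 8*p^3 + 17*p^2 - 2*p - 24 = (p + 2)*(p^3 + 6*p^2 + 5*p - 12) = (p + 2)*(p + 3)*(p^2 + 3*p - 4) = (p + 2)*(p + 3)*(p + 4)*(p - 1)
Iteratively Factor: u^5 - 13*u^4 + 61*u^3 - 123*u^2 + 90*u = (u - 3)*(u^4 - 10*u^3 + 31*u^2 - 30*u) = (u - 5)*(u - 3)*(u^3 - 5*u^2 + 6*u) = (u - 5)*(u - 3)^2*(u^2 - 2*u) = u*(u - 5)*(u - 3)^2*(u - 2)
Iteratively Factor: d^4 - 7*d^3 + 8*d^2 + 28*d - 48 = (d - 3)*(d^3 - 4*d^2 - 4*d + 16) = (d - 3)*(d - 2)*(d^2 - 2*d - 8) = (d - 3)*(d - 2)*(d + 2)*(d - 4)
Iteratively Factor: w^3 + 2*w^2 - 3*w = (w)*(w^2 + 2*w - 3) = w*(w - 1)*(w + 3)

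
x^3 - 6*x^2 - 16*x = x*(x - 8)*(x + 2)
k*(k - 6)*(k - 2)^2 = k^4 - 10*k^3 + 28*k^2 - 24*k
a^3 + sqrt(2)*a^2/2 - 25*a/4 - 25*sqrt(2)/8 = (a - 5/2)*(a + 5/2)*(a + sqrt(2)/2)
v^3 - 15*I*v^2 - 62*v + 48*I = (v - 8*I)*(v - 6*I)*(v - I)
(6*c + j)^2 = 36*c^2 + 12*c*j + j^2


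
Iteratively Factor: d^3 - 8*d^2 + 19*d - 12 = (d - 4)*(d^2 - 4*d + 3) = (d - 4)*(d - 3)*(d - 1)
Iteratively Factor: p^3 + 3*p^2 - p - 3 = (p - 1)*(p^2 + 4*p + 3) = (p - 1)*(p + 1)*(p + 3)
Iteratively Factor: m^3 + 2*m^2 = (m)*(m^2 + 2*m) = m^2*(m + 2)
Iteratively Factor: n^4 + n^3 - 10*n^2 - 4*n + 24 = (n - 2)*(n^3 + 3*n^2 - 4*n - 12) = (n - 2)^2*(n^2 + 5*n + 6) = (n - 2)^2*(n + 2)*(n + 3)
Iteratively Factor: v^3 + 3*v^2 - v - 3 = (v - 1)*(v^2 + 4*v + 3) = (v - 1)*(v + 1)*(v + 3)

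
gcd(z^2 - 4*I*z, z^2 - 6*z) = z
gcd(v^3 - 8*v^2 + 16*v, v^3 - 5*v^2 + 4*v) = v^2 - 4*v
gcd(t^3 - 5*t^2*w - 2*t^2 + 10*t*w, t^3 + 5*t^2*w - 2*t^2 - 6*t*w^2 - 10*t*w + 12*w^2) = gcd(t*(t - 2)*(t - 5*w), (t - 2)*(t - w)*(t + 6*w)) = t - 2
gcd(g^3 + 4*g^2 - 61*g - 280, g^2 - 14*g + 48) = g - 8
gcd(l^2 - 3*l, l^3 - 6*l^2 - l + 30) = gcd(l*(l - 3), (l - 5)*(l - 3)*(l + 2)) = l - 3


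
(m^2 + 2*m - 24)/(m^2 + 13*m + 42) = (m - 4)/(m + 7)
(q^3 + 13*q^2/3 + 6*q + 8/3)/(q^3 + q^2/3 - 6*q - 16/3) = (3*q + 4)/(3*q - 8)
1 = 1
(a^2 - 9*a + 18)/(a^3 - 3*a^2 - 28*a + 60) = (a - 3)/(a^2 + 3*a - 10)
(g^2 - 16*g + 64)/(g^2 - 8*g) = (g - 8)/g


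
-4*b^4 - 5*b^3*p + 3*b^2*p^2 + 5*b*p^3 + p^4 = (-b + p)*(b + p)^2*(4*b + p)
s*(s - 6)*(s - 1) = s^3 - 7*s^2 + 6*s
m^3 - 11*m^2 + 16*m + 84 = (m - 7)*(m - 6)*(m + 2)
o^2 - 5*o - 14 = (o - 7)*(o + 2)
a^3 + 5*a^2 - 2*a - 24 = (a - 2)*(a + 3)*(a + 4)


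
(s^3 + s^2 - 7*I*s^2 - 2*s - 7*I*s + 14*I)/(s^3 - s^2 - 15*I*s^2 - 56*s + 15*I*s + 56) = (s + 2)/(s - 8*I)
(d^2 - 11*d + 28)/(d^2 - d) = (d^2 - 11*d + 28)/(d*(d - 1))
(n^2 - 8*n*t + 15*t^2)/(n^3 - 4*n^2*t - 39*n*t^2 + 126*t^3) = (-n + 5*t)/(-n^2 + n*t + 42*t^2)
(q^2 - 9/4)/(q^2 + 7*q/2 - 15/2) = (q + 3/2)/(q + 5)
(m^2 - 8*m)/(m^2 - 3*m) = (m - 8)/(m - 3)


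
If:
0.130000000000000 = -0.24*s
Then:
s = -0.54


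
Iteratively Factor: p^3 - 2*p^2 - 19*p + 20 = (p - 1)*(p^2 - p - 20) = (p - 1)*(p + 4)*(p - 5)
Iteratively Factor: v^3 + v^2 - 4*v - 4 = (v + 1)*(v^2 - 4) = (v + 1)*(v + 2)*(v - 2)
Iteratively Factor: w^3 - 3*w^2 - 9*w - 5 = (w + 1)*(w^2 - 4*w - 5) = (w + 1)^2*(w - 5)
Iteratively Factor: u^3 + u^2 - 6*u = (u + 3)*(u^2 - 2*u) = (u - 2)*(u + 3)*(u)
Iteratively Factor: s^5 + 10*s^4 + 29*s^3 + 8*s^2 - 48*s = (s + 4)*(s^4 + 6*s^3 + 5*s^2 - 12*s) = (s + 4)^2*(s^3 + 2*s^2 - 3*s) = (s + 3)*(s + 4)^2*(s^2 - s) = s*(s + 3)*(s + 4)^2*(s - 1)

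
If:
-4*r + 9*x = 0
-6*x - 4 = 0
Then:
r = -3/2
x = -2/3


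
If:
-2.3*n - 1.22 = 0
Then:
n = -0.53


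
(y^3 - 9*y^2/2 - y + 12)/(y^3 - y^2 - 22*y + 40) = (y + 3/2)/(y + 5)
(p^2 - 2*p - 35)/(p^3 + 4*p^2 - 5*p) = (p - 7)/(p*(p - 1))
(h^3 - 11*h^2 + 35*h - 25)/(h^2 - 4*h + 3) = (h^2 - 10*h + 25)/(h - 3)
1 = 1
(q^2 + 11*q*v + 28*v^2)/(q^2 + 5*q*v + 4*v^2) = (q + 7*v)/(q + v)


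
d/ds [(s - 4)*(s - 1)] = 2*s - 5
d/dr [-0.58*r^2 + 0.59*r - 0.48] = 0.59 - 1.16*r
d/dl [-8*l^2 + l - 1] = 1 - 16*l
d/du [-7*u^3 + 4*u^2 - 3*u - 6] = -21*u^2 + 8*u - 3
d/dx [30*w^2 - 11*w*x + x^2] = -11*w + 2*x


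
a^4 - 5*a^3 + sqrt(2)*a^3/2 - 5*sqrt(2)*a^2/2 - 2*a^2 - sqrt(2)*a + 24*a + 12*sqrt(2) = (a - 4)*(a - 3)*(a + 2)*(a + sqrt(2)/2)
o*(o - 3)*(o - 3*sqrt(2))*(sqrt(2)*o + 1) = sqrt(2)*o^4 - 5*o^3 - 3*sqrt(2)*o^3 - 3*sqrt(2)*o^2 + 15*o^2 + 9*sqrt(2)*o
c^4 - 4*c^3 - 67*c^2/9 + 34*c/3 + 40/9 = (c - 5)*(c - 4/3)*(c + 1/3)*(c + 2)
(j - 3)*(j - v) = j^2 - j*v - 3*j + 3*v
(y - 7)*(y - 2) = y^2 - 9*y + 14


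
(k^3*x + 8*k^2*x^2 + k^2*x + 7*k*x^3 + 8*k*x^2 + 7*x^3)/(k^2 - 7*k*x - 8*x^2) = x*(-k^2 - 7*k*x - k - 7*x)/(-k + 8*x)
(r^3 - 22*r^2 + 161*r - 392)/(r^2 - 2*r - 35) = (r^2 - 15*r + 56)/(r + 5)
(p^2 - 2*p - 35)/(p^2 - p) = (p^2 - 2*p - 35)/(p*(p - 1))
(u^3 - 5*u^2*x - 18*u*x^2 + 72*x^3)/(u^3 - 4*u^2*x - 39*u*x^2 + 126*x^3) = (-u^2 + 2*u*x + 24*x^2)/(-u^2 + u*x + 42*x^2)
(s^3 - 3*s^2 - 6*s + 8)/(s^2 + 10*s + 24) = (s^3 - 3*s^2 - 6*s + 8)/(s^2 + 10*s + 24)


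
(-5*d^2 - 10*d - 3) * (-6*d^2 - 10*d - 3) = 30*d^4 + 110*d^3 + 133*d^2 + 60*d + 9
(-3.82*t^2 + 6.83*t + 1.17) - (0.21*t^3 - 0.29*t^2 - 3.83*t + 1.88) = -0.21*t^3 - 3.53*t^2 + 10.66*t - 0.71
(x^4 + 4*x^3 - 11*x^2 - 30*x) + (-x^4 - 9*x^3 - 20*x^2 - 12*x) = -5*x^3 - 31*x^2 - 42*x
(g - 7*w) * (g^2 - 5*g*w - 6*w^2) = g^3 - 12*g^2*w + 29*g*w^2 + 42*w^3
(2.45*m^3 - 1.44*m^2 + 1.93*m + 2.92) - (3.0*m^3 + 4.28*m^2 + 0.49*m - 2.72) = -0.55*m^3 - 5.72*m^2 + 1.44*m + 5.64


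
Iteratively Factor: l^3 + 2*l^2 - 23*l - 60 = (l + 4)*(l^2 - 2*l - 15) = (l + 3)*(l + 4)*(l - 5)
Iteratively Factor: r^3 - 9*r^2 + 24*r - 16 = (r - 4)*(r^2 - 5*r + 4) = (r - 4)*(r - 1)*(r - 4)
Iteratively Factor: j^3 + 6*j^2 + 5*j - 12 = (j - 1)*(j^2 + 7*j + 12) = (j - 1)*(j + 4)*(j + 3)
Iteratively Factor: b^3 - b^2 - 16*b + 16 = (b + 4)*(b^2 - 5*b + 4) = (b - 4)*(b + 4)*(b - 1)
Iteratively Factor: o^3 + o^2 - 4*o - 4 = (o + 1)*(o^2 - 4) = (o - 2)*(o + 1)*(o + 2)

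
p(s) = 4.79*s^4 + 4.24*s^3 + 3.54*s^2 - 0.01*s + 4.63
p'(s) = 19.16*s^3 + 12.72*s^2 + 7.08*s - 0.01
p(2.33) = 218.63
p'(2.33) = 327.90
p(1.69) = 74.26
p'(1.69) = 140.77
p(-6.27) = 6501.70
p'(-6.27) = -4267.13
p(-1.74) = 36.94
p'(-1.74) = -74.75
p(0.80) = 11.02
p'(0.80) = 23.60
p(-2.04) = 66.34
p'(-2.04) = -124.18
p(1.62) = 64.92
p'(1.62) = 126.30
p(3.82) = 1312.57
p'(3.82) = 1280.69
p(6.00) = 7255.69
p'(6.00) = 4638.95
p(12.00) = 107166.43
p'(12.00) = 35025.11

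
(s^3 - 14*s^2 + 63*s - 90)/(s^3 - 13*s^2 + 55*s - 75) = (s - 6)/(s - 5)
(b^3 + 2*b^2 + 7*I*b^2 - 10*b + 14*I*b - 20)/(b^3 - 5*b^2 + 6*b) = (b^3 + b^2*(2 + 7*I) + 2*b*(-5 + 7*I) - 20)/(b*(b^2 - 5*b + 6))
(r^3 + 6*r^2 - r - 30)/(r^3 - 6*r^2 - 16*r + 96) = (r^3 + 6*r^2 - r - 30)/(r^3 - 6*r^2 - 16*r + 96)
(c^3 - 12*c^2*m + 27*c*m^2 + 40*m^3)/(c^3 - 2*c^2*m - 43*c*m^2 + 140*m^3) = (c^2 - 7*c*m - 8*m^2)/(c^2 + 3*c*m - 28*m^2)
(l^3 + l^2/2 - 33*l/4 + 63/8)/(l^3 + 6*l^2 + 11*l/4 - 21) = (l - 3/2)/(l + 4)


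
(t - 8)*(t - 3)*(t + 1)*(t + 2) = t^4 - 8*t^3 - 7*t^2 + 50*t + 48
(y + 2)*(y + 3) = y^2 + 5*y + 6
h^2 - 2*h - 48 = (h - 8)*(h + 6)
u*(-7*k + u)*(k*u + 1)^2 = -7*k^3*u^3 + k^2*u^4 - 14*k^2*u^2 + 2*k*u^3 - 7*k*u + u^2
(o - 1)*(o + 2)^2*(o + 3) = o^4 + 6*o^3 + 9*o^2 - 4*o - 12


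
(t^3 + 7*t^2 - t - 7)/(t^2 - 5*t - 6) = (t^2 + 6*t - 7)/(t - 6)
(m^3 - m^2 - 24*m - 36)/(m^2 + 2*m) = m - 3 - 18/m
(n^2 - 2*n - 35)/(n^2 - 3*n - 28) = (n + 5)/(n + 4)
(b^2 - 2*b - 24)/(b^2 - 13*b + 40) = (b^2 - 2*b - 24)/(b^2 - 13*b + 40)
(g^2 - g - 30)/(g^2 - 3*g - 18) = (g + 5)/(g + 3)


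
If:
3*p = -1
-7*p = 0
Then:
No Solution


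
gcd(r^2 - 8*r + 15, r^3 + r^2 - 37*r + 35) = r - 5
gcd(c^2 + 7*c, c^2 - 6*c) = c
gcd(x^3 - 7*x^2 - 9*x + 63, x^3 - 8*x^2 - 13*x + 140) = x - 7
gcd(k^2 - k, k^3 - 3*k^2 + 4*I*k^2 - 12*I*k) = k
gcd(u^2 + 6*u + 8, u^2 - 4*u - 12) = u + 2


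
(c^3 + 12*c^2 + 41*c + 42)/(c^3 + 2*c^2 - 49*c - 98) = (c + 3)/(c - 7)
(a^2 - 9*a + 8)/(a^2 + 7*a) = (a^2 - 9*a + 8)/(a*(a + 7))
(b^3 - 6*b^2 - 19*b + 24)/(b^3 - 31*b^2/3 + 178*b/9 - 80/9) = 9*(b^2 + 2*b - 3)/(9*b^2 - 21*b + 10)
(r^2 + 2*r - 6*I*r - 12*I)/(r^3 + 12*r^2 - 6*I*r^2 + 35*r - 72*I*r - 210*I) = (r + 2)/(r^2 + 12*r + 35)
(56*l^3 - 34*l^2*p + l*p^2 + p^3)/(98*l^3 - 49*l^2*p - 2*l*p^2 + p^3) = (-4*l + p)/(-7*l + p)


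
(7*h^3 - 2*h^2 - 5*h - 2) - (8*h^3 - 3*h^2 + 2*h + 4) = -h^3 + h^2 - 7*h - 6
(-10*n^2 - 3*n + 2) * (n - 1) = -10*n^3 + 7*n^2 + 5*n - 2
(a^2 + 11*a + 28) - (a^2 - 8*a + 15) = 19*a + 13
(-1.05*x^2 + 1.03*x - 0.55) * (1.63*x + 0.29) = -1.7115*x^3 + 1.3744*x^2 - 0.5978*x - 0.1595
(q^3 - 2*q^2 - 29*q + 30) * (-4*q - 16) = -4*q^4 - 8*q^3 + 148*q^2 + 344*q - 480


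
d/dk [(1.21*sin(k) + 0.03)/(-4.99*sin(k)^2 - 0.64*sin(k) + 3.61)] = (6.0379*sin(k)^2 + 0.2994*sin(k) + 4.3873)*cos(k)/(24.9001*sin(k)^4 + 6.3872*sin(k)^3 - 35.6182*sin(k)^2 - 4.6208*sin(k) + 13.0321)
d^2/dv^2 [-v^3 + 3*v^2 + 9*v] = 6 - 6*v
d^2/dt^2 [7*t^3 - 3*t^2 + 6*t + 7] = 42*t - 6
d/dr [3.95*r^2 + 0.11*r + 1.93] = 7.9*r + 0.11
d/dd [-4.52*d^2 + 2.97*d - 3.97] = 2.97 - 9.04*d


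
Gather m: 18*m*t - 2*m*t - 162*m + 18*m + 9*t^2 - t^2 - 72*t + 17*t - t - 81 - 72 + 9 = m*(16*t - 144) + 8*t^2 - 56*t - 144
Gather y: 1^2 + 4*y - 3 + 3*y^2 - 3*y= 3*y^2 + y - 2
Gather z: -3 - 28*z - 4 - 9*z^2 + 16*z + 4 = -9*z^2 - 12*z - 3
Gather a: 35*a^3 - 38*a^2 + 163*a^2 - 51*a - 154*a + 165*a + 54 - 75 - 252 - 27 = 35*a^3 + 125*a^2 - 40*a - 300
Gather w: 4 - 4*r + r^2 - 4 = r^2 - 4*r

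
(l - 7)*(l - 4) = l^2 - 11*l + 28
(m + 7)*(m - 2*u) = m^2 - 2*m*u + 7*m - 14*u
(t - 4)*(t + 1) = t^2 - 3*t - 4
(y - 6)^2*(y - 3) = y^3 - 15*y^2 + 72*y - 108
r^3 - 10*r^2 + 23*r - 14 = (r - 7)*(r - 2)*(r - 1)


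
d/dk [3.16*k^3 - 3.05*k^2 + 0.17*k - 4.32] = 9.48*k^2 - 6.1*k + 0.17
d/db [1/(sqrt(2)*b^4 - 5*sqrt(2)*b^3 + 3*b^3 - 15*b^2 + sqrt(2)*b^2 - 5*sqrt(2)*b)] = (-4*sqrt(2)*b^3 - 9*b^2 + 15*sqrt(2)*b^2 - 2*sqrt(2)*b + 30*b + 5*sqrt(2))/(b^2*(sqrt(2)*b^3 - 5*sqrt(2)*b^2 + 3*b^2 - 15*b + sqrt(2)*b - 5*sqrt(2))^2)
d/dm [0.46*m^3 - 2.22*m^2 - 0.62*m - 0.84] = 1.38*m^2 - 4.44*m - 0.62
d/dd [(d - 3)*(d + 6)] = 2*d + 3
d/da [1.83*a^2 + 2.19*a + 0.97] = 3.66*a + 2.19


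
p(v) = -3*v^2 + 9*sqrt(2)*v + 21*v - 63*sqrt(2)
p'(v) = -6*v + 9*sqrt(2) + 21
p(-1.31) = -138.43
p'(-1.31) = 41.59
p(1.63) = -42.09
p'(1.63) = 23.95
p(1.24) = -51.89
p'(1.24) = 26.29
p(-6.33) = -422.80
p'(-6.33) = 71.71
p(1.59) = -43.05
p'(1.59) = 24.19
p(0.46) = -74.22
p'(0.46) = 30.97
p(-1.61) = -151.17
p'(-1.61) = 43.39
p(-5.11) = -339.78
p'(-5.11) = 64.39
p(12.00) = -116.36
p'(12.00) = -38.27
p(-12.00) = -925.83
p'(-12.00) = 105.73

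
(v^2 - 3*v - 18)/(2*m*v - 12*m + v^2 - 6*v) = (v + 3)/(2*m + v)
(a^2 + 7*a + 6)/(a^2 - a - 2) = (a + 6)/(a - 2)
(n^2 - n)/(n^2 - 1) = n/(n + 1)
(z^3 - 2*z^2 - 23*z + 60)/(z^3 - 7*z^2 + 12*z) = (z + 5)/z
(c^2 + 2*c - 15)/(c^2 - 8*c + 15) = (c + 5)/(c - 5)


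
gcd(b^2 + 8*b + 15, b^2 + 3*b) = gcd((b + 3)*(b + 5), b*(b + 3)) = b + 3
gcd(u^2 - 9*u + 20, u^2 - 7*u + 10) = u - 5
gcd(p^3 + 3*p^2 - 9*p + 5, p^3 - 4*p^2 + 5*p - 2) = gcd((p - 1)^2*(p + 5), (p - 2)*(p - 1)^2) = p^2 - 2*p + 1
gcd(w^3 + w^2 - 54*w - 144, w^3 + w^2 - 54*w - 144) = w^3 + w^2 - 54*w - 144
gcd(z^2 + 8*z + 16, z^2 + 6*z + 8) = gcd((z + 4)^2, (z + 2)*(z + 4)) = z + 4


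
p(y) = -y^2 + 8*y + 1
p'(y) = 8 - 2*y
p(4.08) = 16.99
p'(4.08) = -0.16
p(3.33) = 16.55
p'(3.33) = 1.34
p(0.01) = 1.08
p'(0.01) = 7.98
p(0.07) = 1.56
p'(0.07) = 7.86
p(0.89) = 7.33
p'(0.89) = 6.22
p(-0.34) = -1.84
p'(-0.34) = 8.68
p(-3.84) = -44.47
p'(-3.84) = 15.68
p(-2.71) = -28.02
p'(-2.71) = 13.42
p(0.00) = 1.00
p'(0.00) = 8.00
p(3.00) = 16.00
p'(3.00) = 2.00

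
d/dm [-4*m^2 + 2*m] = 2 - 8*m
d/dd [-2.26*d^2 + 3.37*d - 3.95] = 3.37 - 4.52*d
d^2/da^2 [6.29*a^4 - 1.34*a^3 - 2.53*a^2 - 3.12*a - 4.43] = 75.48*a^2 - 8.04*a - 5.06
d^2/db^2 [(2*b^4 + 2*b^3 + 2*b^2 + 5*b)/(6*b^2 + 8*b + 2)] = 3*(6*b^6 + 24*b^5 + 38*b^4 + 37*b^3 + 6*b^2 - 13*b - 6)/(27*b^6 + 108*b^5 + 171*b^4 + 136*b^3 + 57*b^2 + 12*b + 1)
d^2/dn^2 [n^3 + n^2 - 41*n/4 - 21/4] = 6*n + 2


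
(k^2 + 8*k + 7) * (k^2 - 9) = k^4 + 8*k^3 - 2*k^2 - 72*k - 63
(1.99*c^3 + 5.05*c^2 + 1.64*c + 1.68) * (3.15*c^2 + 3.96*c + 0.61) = 6.2685*c^5 + 23.7879*c^4 + 26.3779*c^3 + 14.8669*c^2 + 7.6532*c + 1.0248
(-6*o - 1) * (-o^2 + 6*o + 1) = 6*o^3 - 35*o^2 - 12*o - 1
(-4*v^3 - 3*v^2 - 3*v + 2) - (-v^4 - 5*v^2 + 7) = v^4 - 4*v^3 + 2*v^2 - 3*v - 5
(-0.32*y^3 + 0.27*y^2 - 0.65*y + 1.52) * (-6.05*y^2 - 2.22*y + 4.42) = 1.936*y^5 - 0.9231*y^4 + 1.9187*y^3 - 6.5596*y^2 - 6.2474*y + 6.7184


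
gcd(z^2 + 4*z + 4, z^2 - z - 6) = z + 2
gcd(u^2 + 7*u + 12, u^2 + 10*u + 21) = u + 3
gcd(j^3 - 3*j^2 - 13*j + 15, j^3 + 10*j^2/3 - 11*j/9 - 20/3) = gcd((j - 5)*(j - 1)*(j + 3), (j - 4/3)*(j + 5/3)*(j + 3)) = j + 3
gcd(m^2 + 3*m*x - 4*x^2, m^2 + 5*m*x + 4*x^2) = m + 4*x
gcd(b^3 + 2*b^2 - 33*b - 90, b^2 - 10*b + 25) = 1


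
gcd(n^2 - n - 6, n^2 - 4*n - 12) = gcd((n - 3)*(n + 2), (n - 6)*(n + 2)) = n + 2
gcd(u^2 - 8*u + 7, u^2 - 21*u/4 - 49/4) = u - 7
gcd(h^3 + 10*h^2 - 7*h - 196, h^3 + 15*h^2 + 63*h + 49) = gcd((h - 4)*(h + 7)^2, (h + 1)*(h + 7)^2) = h^2 + 14*h + 49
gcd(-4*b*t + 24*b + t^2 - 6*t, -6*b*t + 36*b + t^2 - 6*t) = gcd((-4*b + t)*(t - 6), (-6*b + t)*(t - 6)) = t - 6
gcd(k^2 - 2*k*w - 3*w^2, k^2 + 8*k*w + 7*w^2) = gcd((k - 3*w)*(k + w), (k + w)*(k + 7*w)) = k + w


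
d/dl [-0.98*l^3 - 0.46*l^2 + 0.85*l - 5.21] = -2.94*l^2 - 0.92*l + 0.85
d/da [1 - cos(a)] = sin(a)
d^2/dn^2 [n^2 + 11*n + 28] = 2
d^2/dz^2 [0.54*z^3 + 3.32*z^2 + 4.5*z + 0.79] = 3.24*z + 6.64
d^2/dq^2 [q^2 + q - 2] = 2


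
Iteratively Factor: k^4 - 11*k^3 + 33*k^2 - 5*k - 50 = (k - 2)*(k^3 - 9*k^2 + 15*k + 25) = (k - 5)*(k - 2)*(k^2 - 4*k - 5) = (k - 5)^2*(k - 2)*(k + 1)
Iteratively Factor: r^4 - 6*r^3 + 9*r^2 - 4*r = (r - 1)*(r^3 - 5*r^2 + 4*r) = (r - 1)^2*(r^2 - 4*r) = r*(r - 1)^2*(r - 4)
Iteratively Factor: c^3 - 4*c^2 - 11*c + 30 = (c - 5)*(c^2 + c - 6) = (c - 5)*(c - 2)*(c + 3)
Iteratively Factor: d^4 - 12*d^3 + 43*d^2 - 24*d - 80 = (d + 1)*(d^3 - 13*d^2 + 56*d - 80) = (d - 5)*(d + 1)*(d^2 - 8*d + 16) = (d - 5)*(d - 4)*(d + 1)*(d - 4)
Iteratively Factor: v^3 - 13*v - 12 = (v - 4)*(v^2 + 4*v + 3) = (v - 4)*(v + 1)*(v + 3)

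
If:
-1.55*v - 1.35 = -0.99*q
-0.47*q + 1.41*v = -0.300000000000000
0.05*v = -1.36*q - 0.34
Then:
No Solution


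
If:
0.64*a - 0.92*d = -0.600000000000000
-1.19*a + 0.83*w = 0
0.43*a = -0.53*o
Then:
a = 0.697478991596639*w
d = 0.485202776762879*w + 0.652173913043478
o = -0.565879181861424*w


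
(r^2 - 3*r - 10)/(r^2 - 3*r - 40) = (-r^2 + 3*r + 10)/(-r^2 + 3*r + 40)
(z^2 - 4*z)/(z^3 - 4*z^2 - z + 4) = z/(z^2 - 1)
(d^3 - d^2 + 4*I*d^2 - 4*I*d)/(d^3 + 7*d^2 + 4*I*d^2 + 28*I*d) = (d - 1)/(d + 7)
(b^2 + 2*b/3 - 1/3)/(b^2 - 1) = (b - 1/3)/(b - 1)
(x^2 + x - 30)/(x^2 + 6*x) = (x - 5)/x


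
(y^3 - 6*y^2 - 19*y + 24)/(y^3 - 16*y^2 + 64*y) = (y^2 + 2*y - 3)/(y*(y - 8))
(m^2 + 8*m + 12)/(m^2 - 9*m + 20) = (m^2 + 8*m + 12)/(m^2 - 9*m + 20)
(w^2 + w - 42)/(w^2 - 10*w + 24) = (w + 7)/(w - 4)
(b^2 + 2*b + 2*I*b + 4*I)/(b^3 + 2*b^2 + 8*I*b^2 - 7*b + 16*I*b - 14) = (b + 2*I)/(b^2 + 8*I*b - 7)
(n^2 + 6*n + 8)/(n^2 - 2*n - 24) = (n + 2)/(n - 6)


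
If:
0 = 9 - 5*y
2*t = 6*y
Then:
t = 27/5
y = 9/5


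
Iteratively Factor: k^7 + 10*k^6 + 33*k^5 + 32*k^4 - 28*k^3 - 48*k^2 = (k - 1)*(k^6 + 11*k^5 + 44*k^4 + 76*k^3 + 48*k^2) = k*(k - 1)*(k^5 + 11*k^4 + 44*k^3 + 76*k^2 + 48*k) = k*(k - 1)*(k + 4)*(k^4 + 7*k^3 + 16*k^2 + 12*k) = k*(k - 1)*(k + 2)*(k + 4)*(k^3 + 5*k^2 + 6*k) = k*(k - 1)*(k + 2)^2*(k + 4)*(k^2 + 3*k) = k*(k - 1)*(k + 2)^2*(k + 3)*(k + 4)*(k)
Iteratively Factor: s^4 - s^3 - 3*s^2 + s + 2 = (s - 1)*(s^3 - 3*s - 2) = (s - 1)*(s + 1)*(s^2 - s - 2) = (s - 2)*(s - 1)*(s + 1)*(s + 1)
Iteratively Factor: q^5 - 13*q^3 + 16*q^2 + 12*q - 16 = (q + 1)*(q^4 - q^3 - 12*q^2 + 28*q - 16) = (q - 2)*(q + 1)*(q^3 + q^2 - 10*q + 8) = (q - 2)^2*(q + 1)*(q^2 + 3*q - 4) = (q - 2)^2*(q + 1)*(q + 4)*(q - 1)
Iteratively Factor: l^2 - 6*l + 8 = (l - 4)*(l - 2)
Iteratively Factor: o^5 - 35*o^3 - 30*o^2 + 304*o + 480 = (o + 2)*(o^4 - 2*o^3 - 31*o^2 + 32*o + 240) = (o - 4)*(o + 2)*(o^3 + 2*o^2 - 23*o - 60) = (o - 4)*(o + 2)*(o + 3)*(o^2 - o - 20) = (o - 4)*(o + 2)*(o + 3)*(o + 4)*(o - 5)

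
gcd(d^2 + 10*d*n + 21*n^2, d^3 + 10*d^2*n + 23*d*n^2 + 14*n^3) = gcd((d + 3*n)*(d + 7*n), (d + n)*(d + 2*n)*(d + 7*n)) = d + 7*n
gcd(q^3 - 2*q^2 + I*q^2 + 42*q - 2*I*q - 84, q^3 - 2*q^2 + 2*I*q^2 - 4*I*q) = q - 2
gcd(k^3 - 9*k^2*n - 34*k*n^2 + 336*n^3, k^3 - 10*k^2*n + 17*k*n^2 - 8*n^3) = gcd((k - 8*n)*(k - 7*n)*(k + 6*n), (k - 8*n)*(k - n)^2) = k - 8*n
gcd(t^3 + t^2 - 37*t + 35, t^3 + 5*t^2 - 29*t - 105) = t^2 + 2*t - 35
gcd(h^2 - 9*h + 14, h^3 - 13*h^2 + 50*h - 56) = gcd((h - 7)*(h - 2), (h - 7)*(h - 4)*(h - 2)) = h^2 - 9*h + 14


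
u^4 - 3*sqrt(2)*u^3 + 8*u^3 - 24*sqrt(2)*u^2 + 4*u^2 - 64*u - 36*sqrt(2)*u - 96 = (u + 2)*(u + 6)*(u - 4*sqrt(2))*(u + sqrt(2))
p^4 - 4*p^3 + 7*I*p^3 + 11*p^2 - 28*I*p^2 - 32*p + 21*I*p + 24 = (p - 3)*(p - 1)*(p - I)*(p + 8*I)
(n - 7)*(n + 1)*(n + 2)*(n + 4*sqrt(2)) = n^4 - 4*n^3 + 4*sqrt(2)*n^3 - 16*sqrt(2)*n^2 - 19*n^2 - 76*sqrt(2)*n - 14*n - 56*sqrt(2)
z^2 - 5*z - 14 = (z - 7)*(z + 2)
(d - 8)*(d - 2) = d^2 - 10*d + 16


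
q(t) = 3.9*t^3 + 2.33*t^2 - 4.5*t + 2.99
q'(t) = 11.7*t^2 + 4.66*t - 4.5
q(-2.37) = -25.17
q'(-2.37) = 50.17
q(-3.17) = -83.57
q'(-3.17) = 98.30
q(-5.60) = -583.64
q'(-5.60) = 336.32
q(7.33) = 1631.14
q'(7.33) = 658.29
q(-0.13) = 3.61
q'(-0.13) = -4.91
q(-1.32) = 4.02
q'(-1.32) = 9.73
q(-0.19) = 3.90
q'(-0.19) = -4.96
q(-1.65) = -0.76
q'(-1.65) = 19.66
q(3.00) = 115.76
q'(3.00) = 114.78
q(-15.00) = -12567.76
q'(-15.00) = 2558.10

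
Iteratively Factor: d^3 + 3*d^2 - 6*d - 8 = (d - 2)*(d^2 + 5*d + 4) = (d - 2)*(d + 4)*(d + 1)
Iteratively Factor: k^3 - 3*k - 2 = (k + 1)*(k^2 - k - 2) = (k + 1)^2*(k - 2)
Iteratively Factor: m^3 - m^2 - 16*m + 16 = (m - 1)*(m^2 - 16) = (m - 1)*(m + 4)*(m - 4)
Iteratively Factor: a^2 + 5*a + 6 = (a + 3)*(a + 2)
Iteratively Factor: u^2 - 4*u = (u)*(u - 4)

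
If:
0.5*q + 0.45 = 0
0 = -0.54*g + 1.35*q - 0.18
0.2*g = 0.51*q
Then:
No Solution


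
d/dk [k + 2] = 1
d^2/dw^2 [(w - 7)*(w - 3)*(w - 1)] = 6*w - 22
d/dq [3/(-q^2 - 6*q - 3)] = 6*(q + 3)/(q^2 + 6*q + 3)^2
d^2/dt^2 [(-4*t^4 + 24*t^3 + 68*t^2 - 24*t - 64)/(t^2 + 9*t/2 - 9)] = 16*(-4*t^6 - 54*t^5 - 135*t^4 + 1668*t^3 - 3216*t^2 + 4320*t + 2664)/(8*t^6 + 108*t^5 + 270*t^4 - 1215*t^3 - 2430*t^2 + 8748*t - 5832)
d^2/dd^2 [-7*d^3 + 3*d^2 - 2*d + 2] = 6 - 42*d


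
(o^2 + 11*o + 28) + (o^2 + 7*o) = 2*o^2 + 18*o + 28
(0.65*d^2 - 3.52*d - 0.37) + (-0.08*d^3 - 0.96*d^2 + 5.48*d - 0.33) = -0.08*d^3 - 0.31*d^2 + 1.96*d - 0.7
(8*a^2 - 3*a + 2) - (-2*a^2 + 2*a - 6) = 10*a^2 - 5*a + 8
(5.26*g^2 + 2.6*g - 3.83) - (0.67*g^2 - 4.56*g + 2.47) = 4.59*g^2 + 7.16*g - 6.3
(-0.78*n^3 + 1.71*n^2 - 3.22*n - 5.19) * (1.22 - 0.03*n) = 0.0234*n^4 - 1.0029*n^3 + 2.1828*n^2 - 3.7727*n - 6.3318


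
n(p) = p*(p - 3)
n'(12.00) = 21.00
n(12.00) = 108.00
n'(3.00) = 3.00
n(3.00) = 0.00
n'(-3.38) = -9.76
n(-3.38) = 21.56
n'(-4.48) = -11.96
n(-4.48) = 33.51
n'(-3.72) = -10.44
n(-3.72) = 25.00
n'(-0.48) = -3.96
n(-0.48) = 1.67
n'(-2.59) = -8.18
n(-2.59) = 14.48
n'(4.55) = 6.10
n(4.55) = 7.05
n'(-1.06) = -5.12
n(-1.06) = 4.30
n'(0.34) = -2.32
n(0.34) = -0.90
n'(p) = 2*p - 3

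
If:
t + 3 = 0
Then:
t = -3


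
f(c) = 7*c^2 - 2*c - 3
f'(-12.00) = -170.00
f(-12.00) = 1029.00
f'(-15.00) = -212.00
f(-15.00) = 1602.00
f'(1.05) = 12.70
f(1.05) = 2.62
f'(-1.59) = -24.26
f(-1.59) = 17.88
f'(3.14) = 41.96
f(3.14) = 59.74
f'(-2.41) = -35.74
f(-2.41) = 42.48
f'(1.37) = 17.18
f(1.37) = 7.40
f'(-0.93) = -15.02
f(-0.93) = 4.91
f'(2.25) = 29.50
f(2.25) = 27.94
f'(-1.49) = -22.86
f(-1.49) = 15.52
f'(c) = 14*c - 2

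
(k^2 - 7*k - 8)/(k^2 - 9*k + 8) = (k + 1)/(k - 1)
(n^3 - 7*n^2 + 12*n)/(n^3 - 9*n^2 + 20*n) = (n - 3)/(n - 5)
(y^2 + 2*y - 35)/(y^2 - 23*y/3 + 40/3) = 3*(y + 7)/(3*y - 8)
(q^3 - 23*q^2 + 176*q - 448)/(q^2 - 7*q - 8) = (q^2 - 15*q + 56)/(q + 1)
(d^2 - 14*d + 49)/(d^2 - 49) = (d - 7)/(d + 7)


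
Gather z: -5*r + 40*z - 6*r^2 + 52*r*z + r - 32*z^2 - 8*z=-6*r^2 - 4*r - 32*z^2 + z*(52*r + 32)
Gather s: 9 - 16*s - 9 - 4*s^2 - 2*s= -4*s^2 - 18*s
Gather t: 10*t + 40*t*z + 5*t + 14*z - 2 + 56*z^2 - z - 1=t*(40*z + 15) + 56*z^2 + 13*z - 3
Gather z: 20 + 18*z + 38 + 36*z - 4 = 54*z + 54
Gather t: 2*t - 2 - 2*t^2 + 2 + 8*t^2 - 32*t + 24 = 6*t^2 - 30*t + 24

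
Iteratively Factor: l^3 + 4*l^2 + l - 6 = (l + 2)*(l^2 + 2*l - 3) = (l - 1)*(l + 2)*(l + 3)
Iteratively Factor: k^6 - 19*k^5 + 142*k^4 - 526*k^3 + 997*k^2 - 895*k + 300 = (k - 3)*(k^5 - 16*k^4 + 94*k^3 - 244*k^2 + 265*k - 100) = (k - 4)*(k - 3)*(k^4 - 12*k^3 + 46*k^2 - 60*k + 25) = (k - 5)*(k - 4)*(k - 3)*(k^3 - 7*k^2 + 11*k - 5) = (k - 5)^2*(k - 4)*(k - 3)*(k^2 - 2*k + 1) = (k - 5)^2*(k - 4)*(k - 3)*(k - 1)*(k - 1)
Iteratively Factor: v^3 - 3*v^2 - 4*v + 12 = (v - 2)*(v^2 - v - 6) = (v - 2)*(v + 2)*(v - 3)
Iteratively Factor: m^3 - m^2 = (m - 1)*(m^2) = m*(m - 1)*(m)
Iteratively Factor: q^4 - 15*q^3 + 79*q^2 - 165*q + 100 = (q - 4)*(q^3 - 11*q^2 + 35*q - 25) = (q - 5)*(q - 4)*(q^2 - 6*q + 5) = (q - 5)*(q - 4)*(q - 1)*(q - 5)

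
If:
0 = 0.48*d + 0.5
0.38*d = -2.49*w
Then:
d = -1.04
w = 0.16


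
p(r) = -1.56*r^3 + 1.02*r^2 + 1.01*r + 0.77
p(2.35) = -11.47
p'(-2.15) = -25.01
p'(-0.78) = -3.43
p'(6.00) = -155.23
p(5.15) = -180.06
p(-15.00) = 5480.12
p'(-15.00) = -1082.59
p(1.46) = -0.44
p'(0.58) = 0.62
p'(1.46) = -5.99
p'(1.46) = -5.99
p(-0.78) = 1.34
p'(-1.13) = -7.27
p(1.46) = -0.44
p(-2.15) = 18.82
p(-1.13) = 3.18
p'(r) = -4.68*r^2 + 2.04*r + 1.01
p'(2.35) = -20.04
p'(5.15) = -112.61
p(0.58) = 1.39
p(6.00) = -293.41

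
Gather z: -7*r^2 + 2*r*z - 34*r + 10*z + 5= -7*r^2 - 34*r + z*(2*r + 10) + 5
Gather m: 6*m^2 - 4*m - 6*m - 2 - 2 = 6*m^2 - 10*m - 4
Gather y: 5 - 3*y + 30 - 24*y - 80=-27*y - 45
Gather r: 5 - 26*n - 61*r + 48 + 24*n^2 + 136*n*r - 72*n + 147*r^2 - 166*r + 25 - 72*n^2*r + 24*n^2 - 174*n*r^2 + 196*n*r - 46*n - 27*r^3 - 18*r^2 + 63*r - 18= 48*n^2 - 144*n - 27*r^3 + r^2*(129 - 174*n) + r*(-72*n^2 + 332*n - 164) + 60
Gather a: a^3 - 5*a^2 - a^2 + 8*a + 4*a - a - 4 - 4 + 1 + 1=a^3 - 6*a^2 + 11*a - 6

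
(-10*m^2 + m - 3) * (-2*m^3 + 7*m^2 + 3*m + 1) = 20*m^5 - 72*m^4 - 17*m^3 - 28*m^2 - 8*m - 3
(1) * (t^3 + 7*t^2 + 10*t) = t^3 + 7*t^2 + 10*t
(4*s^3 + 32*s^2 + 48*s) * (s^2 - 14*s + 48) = 4*s^5 - 24*s^4 - 208*s^3 + 864*s^2 + 2304*s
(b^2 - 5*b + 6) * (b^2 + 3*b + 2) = b^4 - 2*b^3 - 7*b^2 + 8*b + 12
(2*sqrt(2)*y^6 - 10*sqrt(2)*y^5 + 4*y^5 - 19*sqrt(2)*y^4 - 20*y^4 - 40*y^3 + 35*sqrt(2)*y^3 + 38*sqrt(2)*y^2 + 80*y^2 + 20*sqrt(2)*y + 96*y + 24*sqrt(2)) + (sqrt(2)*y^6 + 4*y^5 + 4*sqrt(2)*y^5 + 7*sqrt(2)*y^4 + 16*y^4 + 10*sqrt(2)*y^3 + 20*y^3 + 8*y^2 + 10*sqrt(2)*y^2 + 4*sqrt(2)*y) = 3*sqrt(2)*y^6 - 6*sqrt(2)*y^5 + 8*y^5 - 12*sqrt(2)*y^4 - 4*y^4 - 20*y^3 + 45*sqrt(2)*y^3 + 48*sqrt(2)*y^2 + 88*y^2 + 24*sqrt(2)*y + 96*y + 24*sqrt(2)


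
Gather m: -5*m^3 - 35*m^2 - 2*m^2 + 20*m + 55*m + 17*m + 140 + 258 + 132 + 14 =-5*m^3 - 37*m^2 + 92*m + 544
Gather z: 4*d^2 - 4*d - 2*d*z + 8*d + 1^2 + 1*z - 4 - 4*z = 4*d^2 + 4*d + z*(-2*d - 3) - 3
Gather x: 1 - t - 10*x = -t - 10*x + 1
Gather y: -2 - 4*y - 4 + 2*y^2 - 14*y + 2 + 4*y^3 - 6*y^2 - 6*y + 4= 4*y^3 - 4*y^2 - 24*y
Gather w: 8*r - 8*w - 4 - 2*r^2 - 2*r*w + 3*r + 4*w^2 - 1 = -2*r^2 + 11*r + 4*w^2 + w*(-2*r - 8) - 5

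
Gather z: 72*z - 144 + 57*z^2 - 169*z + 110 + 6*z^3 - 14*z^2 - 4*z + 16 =6*z^3 + 43*z^2 - 101*z - 18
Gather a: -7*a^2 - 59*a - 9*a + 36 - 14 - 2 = -7*a^2 - 68*a + 20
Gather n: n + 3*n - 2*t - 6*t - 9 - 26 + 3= 4*n - 8*t - 32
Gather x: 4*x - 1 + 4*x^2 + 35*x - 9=4*x^2 + 39*x - 10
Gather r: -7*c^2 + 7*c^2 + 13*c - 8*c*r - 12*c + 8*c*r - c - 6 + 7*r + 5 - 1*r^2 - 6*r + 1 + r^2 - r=0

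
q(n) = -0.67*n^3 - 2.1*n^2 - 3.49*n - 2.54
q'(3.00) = -34.18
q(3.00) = -50.00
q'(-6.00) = -50.65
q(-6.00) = 87.52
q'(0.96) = -9.37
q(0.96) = -8.42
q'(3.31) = -39.41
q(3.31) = -61.40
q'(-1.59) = -1.89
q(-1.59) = 0.39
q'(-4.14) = -20.55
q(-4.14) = 23.46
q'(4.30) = -58.71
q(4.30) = -109.65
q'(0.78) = -7.99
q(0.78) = -6.86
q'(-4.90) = -31.17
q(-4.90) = 42.96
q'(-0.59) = -1.71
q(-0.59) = -1.07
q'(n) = -2.01*n^2 - 4.2*n - 3.49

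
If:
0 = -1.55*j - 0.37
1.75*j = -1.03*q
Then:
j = -0.24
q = 0.41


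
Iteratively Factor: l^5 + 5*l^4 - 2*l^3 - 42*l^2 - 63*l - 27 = (l + 3)*(l^4 + 2*l^3 - 8*l^2 - 18*l - 9) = (l - 3)*(l + 3)*(l^3 + 5*l^2 + 7*l + 3) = (l - 3)*(l + 3)^2*(l^2 + 2*l + 1) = (l - 3)*(l + 1)*(l + 3)^2*(l + 1)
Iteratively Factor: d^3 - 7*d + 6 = (d - 1)*(d^2 + d - 6) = (d - 2)*(d - 1)*(d + 3)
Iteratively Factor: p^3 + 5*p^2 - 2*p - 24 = (p + 4)*(p^2 + p - 6) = (p - 2)*(p + 4)*(p + 3)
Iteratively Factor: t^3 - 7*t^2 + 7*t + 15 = (t - 3)*(t^2 - 4*t - 5) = (t - 3)*(t + 1)*(t - 5)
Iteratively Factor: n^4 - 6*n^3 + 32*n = (n + 2)*(n^3 - 8*n^2 + 16*n) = (n - 4)*(n + 2)*(n^2 - 4*n) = n*(n - 4)*(n + 2)*(n - 4)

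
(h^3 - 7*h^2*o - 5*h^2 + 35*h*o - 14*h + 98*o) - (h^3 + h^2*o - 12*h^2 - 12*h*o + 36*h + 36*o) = -8*h^2*o + 7*h^2 + 47*h*o - 50*h + 62*o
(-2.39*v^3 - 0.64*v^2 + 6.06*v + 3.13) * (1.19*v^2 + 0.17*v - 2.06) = -2.8441*v^5 - 1.1679*v^4 + 12.026*v^3 + 6.0733*v^2 - 11.9515*v - 6.4478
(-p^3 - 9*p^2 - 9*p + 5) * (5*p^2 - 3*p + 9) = -5*p^5 - 42*p^4 - 27*p^3 - 29*p^2 - 96*p + 45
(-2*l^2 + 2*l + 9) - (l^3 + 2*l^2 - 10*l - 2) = -l^3 - 4*l^2 + 12*l + 11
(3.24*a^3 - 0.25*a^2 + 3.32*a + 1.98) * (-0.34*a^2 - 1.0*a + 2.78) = -1.1016*a^5 - 3.155*a^4 + 8.1284*a^3 - 4.6882*a^2 + 7.2496*a + 5.5044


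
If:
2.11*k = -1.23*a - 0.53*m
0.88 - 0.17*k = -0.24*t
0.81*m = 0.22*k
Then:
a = -2.58703083762864*t - 9.48577973797167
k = 1.41176470588235*t + 5.17647058823529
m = 0.383442265795207*t + 1.40595497458243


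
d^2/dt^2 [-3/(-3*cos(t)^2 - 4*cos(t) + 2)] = 3*(-36*sin(t)^4 + 58*sin(t)^2 + 37*cos(t) - 9*cos(3*t) + 22)/(-3*sin(t)^2 + 4*cos(t) + 1)^3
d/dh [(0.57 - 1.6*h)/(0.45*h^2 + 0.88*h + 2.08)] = (0.72*h^2 - 0.513*h - 3.8296)/(0.2025*h^4 + 0.792*h^3 + 2.6464*h^2 + 3.6608*h + 4.3264)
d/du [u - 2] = 1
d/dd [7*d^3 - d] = 21*d^2 - 1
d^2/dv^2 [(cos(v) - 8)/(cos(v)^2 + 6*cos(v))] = (8*(cos(v) - 8)*(cos(v) + 3)^2*sin(v)^2 - (cos(v) + 6)^2*cos(v)^3 + (cos(v) + 6)*(-48*cos(v) - 7*cos(2*v) + 2*cos(3*v) - 3)*cos(v))/((cos(v) + 6)^3*cos(v)^3)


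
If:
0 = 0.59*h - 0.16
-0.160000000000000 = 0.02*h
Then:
No Solution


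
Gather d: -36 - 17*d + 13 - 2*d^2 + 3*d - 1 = -2*d^2 - 14*d - 24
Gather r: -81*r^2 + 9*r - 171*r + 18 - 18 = -81*r^2 - 162*r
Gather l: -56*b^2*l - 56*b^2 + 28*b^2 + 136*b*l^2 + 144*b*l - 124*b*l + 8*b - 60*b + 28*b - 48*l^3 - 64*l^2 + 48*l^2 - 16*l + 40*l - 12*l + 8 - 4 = -28*b^2 - 24*b - 48*l^3 + l^2*(136*b - 16) + l*(-56*b^2 + 20*b + 12) + 4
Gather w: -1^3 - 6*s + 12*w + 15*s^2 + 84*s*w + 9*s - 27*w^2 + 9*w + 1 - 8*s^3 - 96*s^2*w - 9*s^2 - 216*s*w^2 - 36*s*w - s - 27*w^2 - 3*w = -8*s^3 + 6*s^2 + 2*s + w^2*(-216*s - 54) + w*(-96*s^2 + 48*s + 18)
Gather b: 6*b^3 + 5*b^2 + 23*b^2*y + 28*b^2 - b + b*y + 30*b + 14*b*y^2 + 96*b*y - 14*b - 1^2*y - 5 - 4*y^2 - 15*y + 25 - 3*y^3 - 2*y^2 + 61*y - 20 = 6*b^3 + b^2*(23*y + 33) + b*(14*y^2 + 97*y + 15) - 3*y^3 - 6*y^2 + 45*y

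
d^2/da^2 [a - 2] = 0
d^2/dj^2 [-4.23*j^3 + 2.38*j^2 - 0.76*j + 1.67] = 4.76 - 25.38*j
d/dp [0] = 0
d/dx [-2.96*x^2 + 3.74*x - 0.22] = 3.74 - 5.92*x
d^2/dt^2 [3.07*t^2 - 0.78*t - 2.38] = 6.14000000000000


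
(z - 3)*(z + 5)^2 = z^3 + 7*z^2 - 5*z - 75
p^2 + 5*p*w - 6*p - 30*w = (p - 6)*(p + 5*w)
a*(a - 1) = a^2 - a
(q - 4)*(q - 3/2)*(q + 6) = q^3 + q^2/2 - 27*q + 36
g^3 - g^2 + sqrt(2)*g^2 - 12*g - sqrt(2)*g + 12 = (g - 1)*(g - 2*sqrt(2))*(g + 3*sqrt(2))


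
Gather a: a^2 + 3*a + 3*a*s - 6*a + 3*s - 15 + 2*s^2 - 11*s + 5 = a^2 + a*(3*s - 3) + 2*s^2 - 8*s - 10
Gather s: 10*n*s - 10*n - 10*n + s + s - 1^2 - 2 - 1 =-20*n + s*(10*n + 2) - 4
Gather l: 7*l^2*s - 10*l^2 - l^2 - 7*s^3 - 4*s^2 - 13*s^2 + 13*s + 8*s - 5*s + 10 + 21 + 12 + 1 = l^2*(7*s - 11) - 7*s^3 - 17*s^2 + 16*s + 44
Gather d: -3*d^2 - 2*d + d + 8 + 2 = -3*d^2 - d + 10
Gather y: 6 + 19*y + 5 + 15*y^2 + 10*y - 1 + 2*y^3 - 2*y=2*y^3 + 15*y^2 + 27*y + 10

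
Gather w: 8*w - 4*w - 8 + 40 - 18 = 4*w + 14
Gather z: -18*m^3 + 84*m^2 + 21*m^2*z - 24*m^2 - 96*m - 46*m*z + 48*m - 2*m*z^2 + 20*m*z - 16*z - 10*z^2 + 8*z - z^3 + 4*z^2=-18*m^3 + 60*m^2 - 48*m - z^3 + z^2*(-2*m - 6) + z*(21*m^2 - 26*m - 8)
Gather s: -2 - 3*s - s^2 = -s^2 - 3*s - 2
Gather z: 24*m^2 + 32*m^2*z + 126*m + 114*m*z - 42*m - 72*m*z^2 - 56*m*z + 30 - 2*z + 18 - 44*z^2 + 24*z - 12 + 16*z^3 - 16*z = 24*m^2 + 84*m + 16*z^3 + z^2*(-72*m - 44) + z*(32*m^2 + 58*m + 6) + 36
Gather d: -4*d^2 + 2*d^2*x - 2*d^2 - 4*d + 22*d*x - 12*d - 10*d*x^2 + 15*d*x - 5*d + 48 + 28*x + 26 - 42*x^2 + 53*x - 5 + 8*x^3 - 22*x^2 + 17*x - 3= d^2*(2*x - 6) + d*(-10*x^2 + 37*x - 21) + 8*x^3 - 64*x^2 + 98*x + 66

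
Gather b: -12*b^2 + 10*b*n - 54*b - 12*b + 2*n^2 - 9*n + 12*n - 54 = -12*b^2 + b*(10*n - 66) + 2*n^2 + 3*n - 54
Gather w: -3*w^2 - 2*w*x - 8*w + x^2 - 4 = -3*w^2 + w*(-2*x - 8) + x^2 - 4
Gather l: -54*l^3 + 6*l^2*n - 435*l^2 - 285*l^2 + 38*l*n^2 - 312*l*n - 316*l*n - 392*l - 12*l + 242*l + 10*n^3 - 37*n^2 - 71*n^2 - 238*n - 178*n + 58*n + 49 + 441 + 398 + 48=-54*l^3 + l^2*(6*n - 720) + l*(38*n^2 - 628*n - 162) + 10*n^3 - 108*n^2 - 358*n + 936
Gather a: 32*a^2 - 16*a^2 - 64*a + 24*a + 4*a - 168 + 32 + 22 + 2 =16*a^2 - 36*a - 112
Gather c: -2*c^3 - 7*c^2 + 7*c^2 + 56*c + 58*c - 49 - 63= -2*c^3 + 114*c - 112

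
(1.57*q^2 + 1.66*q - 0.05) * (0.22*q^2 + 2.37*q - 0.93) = 0.3454*q^4 + 4.0861*q^3 + 2.4631*q^2 - 1.6623*q + 0.0465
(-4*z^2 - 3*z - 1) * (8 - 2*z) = 8*z^3 - 26*z^2 - 22*z - 8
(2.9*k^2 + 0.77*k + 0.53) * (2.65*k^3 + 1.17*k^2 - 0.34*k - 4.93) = 7.685*k^5 + 5.4335*k^4 + 1.3194*k^3 - 13.9387*k^2 - 3.9763*k - 2.6129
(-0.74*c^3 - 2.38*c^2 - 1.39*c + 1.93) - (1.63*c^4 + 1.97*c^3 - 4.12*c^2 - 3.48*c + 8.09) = -1.63*c^4 - 2.71*c^3 + 1.74*c^2 + 2.09*c - 6.16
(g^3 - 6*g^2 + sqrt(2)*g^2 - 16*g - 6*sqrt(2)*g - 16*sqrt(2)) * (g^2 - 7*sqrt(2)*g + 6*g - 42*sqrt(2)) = g^5 - 6*sqrt(2)*g^4 - 66*g^3 - 96*g^2 + 312*sqrt(2)*g^2 + 728*g + 576*sqrt(2)*g + 1344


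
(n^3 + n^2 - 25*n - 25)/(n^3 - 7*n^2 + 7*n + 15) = (n + 5)/(n - 3)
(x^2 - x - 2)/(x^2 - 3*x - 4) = (x - 2)/(x - 4)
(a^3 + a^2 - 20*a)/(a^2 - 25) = a*(a - 4)/(a - 5)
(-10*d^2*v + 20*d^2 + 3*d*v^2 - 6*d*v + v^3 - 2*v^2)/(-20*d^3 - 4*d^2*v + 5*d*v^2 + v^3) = (v - 2)/(2*d + v)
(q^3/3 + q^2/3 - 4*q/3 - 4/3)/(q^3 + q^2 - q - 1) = (q^2 - 4)/(3*(q^2 - 1))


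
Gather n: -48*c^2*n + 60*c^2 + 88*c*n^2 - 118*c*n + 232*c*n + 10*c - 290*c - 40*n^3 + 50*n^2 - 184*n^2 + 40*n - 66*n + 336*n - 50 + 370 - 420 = 60*c^2 - 280*c - 40*n^3 + n^2*(88*c - 134) + n*(-48*c^2 + 114*c + 310) - 100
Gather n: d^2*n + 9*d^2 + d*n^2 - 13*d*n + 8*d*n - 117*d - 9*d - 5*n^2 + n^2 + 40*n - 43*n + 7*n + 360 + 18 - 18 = 9*d^2 - 126*d + n^2*(d - 4) + n*(d^2 - 5*d + 4) + 360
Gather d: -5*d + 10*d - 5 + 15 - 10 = 5*d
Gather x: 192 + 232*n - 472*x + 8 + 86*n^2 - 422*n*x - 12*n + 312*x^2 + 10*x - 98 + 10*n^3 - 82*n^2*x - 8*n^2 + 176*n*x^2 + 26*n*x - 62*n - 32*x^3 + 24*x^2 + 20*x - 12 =10*n^3 + 78*n^2 + 158*n - 32*x^3 + x^2*(176*n + 336) + x*(-82*n^2 - 396*n - 442) + 90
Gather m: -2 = -2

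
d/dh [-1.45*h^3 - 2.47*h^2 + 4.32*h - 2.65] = -4.35*h^2 - 4.94*h + 4.32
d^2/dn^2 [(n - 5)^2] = 2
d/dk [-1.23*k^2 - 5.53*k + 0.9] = -2.46*k - 5.53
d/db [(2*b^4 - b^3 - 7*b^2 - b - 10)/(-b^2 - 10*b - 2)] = (-4*b^5 - 59*b^4 + 4*b^3 + 75*b^2 + 8*b - 98)/(b^4 + 20*b^3 + 104*b^2 + 40*b + 4)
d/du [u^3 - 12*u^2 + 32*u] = 3*u^2 - 24*u + 32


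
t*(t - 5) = t^2 - 5*t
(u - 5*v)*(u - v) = u^2 - 6*u*v + 5*v^2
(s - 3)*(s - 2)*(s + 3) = s^3 - 2*s^2 - 9*s + 18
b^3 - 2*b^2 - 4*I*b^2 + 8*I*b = b*(b - 2)*(b - 4*I)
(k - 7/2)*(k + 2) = k^2 - 3*k/2 - 7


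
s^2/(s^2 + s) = s/(s + 1)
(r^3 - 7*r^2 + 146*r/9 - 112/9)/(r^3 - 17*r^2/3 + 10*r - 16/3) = (r - 7/3)/(r - 1)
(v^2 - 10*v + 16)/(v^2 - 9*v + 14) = (v - 8)/(v - 7)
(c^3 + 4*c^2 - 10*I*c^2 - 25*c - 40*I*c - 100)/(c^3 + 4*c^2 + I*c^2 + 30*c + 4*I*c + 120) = (c - 5*I)/(c + 6*I)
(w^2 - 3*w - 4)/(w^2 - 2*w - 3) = (w - 4)/(w - 3)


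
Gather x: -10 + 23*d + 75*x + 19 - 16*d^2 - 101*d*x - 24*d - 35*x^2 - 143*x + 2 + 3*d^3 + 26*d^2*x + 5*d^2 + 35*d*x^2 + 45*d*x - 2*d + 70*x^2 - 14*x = 3*d^3 - 11*d^2 - 3*d + x^2*(35*d + 35) + x*(26*d^2 - 56*d - 82) + 11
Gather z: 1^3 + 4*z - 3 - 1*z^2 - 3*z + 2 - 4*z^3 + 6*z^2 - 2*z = -4*z^3 + 5*z^2 - z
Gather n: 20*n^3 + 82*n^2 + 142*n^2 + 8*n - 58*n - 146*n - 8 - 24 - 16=20*n^3 + 224*n^2 - 196*n - 48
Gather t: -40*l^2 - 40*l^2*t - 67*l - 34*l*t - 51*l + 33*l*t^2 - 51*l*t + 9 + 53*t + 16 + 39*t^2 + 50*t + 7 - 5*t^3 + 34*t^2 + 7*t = -40*l^2 - 118*l - 5*t^3 + t^2*(33*l + 73) + t*(-40*l^2 - 85*l + 110) + 32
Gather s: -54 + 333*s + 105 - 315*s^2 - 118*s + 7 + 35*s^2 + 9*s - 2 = -280*s^2 + 224*s + 56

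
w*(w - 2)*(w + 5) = w^3 + 3*w^2 - 10*w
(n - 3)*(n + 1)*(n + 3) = n^3 + n^2 - 9*n - 9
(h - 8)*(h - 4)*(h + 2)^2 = h^4 - 8*h^3 - 12*h^2 + 80*h + 128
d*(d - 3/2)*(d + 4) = d^3 + 5*d^2/2 - 6*d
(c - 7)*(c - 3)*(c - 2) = c^3 - 12*c^2 + 41*c - 42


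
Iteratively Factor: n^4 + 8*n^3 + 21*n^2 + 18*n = (n + 3)*(n^3 + 5*n^2 + 6*n) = n*(n + 3)*(n^2 + 5*n + 6) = n*(n + 3)^2*(n + 2)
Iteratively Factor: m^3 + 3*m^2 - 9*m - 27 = (m + 3)*(m^2 - 9) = (m - 3)*(m + 3)*(m + 3)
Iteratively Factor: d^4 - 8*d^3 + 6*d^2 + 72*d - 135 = (d - 3)*(d^3 - 5*d^2 - 9*d + 45) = (d - 3)*(d + 3)*(d^2 - 8*d + 15) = (d - 5)*(d - 3)*(d + 3)*(d - 3)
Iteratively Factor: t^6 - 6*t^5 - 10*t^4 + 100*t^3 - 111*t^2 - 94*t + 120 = (t - 1)*(t^5 - 5*t^4 - 15*t^3 + 85*t^2 - 26*t - 120) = (t - 1)*(t + 1)*(t^4 - 6*t^3 - 9*t^2 + 94*t - 120) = (t - 1)*(t + 1)*(t + 4)*(t^3 - 10*t^2 + 31*t - 30) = (t - 3)*(t - 1)*(t + 1)*(t + 4)*(t^2 - 7*t + 10) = (t - 5)*(t - 3)*(t - 1)*(t + 1)*(t + 4)*(t - 2)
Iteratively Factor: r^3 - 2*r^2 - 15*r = (r + 3)*(r^2 - 5*r) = (r - 5)*(r + 3)*(r)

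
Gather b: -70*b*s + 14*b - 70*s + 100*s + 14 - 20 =b*(14 - 70*s) + 30*s - 6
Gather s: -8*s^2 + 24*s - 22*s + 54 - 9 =-8*s^2 + 2*s + 45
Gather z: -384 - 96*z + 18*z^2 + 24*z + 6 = 18*z^2 - 72*z - 378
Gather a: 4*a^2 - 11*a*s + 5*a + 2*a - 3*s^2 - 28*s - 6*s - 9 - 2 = 4*a^2 + a*(7 - 11*s) - 3*s^2 - 34*s - 11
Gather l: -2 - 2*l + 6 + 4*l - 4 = 2*l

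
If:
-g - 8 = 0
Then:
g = -8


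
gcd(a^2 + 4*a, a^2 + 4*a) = a^2 + 4*a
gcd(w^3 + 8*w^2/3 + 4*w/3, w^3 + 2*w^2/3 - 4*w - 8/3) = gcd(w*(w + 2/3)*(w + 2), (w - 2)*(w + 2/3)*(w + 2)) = w^2 + 8*w/3 + 4/3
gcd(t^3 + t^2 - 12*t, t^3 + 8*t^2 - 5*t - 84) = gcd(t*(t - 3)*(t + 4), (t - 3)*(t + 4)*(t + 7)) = t^2 + t - 12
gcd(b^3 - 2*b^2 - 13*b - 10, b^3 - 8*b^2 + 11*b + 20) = b^2 - 4*b - 5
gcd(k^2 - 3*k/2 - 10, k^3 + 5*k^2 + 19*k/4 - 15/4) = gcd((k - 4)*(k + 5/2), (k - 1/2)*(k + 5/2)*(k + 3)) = k + 5/2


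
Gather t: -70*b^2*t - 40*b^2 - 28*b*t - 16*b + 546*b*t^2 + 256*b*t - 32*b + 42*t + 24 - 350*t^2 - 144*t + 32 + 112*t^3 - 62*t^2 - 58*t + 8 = -40*b^2 - 48*b + 112*t^3 + t^2*(546*b - 412) + t*(-70*b^2 + 228*b - 160) + 64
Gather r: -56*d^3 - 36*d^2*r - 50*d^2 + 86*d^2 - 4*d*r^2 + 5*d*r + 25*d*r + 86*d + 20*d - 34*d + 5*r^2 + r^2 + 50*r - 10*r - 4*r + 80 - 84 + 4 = -56*d^3 + 36*d^2 + 72*d + r^2*(6 - 4*d) + r*(-36*d^2 + 30*d + 36)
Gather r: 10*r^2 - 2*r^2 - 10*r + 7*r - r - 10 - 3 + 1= 8*r^2 - 4*r - 12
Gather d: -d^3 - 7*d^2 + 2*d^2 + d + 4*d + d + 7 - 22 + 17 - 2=-d^3 - 5*d^2 + 6*d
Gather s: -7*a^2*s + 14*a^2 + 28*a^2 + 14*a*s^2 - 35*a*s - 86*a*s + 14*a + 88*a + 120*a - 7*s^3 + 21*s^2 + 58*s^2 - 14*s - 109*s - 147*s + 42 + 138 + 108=42*a^2 + 222*a - 7*s^3 + s^2*(14*a + 79) + s*(-7*a^2 - 121*a - 270) + 288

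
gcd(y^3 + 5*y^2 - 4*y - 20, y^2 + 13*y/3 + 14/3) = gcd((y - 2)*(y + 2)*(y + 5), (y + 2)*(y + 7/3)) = y + 2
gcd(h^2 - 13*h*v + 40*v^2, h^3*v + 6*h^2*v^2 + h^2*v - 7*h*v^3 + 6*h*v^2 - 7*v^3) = 1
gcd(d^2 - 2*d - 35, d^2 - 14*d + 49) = d - 7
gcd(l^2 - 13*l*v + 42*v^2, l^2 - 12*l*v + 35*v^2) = -l + 7*v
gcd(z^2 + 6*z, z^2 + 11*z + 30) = z + 6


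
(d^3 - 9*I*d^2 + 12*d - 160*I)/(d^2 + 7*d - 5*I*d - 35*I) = (d^2 - 4*I*d + 32)/(d + 7)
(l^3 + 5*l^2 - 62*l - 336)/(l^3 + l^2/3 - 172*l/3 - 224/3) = 3*(l + 6)/(3*l + 4)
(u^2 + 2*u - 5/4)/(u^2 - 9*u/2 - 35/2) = (u - 1/2)/(u - 7)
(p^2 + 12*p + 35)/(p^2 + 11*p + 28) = (p + 5)/(p + 4)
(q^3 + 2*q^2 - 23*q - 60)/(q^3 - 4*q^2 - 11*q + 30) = (q + 4)/(q - 2)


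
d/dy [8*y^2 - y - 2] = 16*y - 1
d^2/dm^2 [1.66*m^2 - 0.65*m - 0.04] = 3.32000000000000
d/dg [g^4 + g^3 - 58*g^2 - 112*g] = 4*g^3 + 3*g^2 - 116*g - 112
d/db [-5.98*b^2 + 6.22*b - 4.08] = 6.22 - 11.96*b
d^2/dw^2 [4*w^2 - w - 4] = 8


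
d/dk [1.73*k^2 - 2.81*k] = 3.46*k - 2.81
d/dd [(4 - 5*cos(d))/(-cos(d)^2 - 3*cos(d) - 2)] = (5*cos(d)^2 - 8*cos(d) - 22)*sin(d)/((cos(d) + 1)^2*(cos(d) + 2)^2)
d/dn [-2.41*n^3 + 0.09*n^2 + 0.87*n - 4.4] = -7.23*n^2 + 0.18*n + 0.87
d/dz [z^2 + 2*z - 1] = 2*z + 2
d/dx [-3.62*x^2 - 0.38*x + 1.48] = -7.24*x - 0.38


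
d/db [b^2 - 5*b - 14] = 2*b - 5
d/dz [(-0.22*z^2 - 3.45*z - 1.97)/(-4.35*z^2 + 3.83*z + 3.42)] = (-15.8501*z^2 - 18.6438*z - 4.2539)/(18.9225*z^4 - 33.321*z^3 - 15.0851*z^2 + 26.1972*z + 11.6964)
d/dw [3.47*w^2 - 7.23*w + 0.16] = 6.94*w - 7.23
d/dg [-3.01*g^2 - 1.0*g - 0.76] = -6.02*g - 1.0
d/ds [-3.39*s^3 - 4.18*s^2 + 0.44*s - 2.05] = -10.17*s^2 - 8.36*s + 0.44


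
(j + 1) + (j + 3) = 2*j + 4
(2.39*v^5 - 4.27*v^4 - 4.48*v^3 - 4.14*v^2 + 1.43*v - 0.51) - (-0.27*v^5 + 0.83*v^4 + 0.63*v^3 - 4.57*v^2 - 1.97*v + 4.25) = 2.66*v^5 - 5.1*v^4 - 5.11*v^3 + 0.430000000000001*v^2 + 3.4*v - 4.76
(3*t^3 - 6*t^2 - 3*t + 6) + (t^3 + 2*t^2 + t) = 4*t^3 - 4*t^2 - 2*t + 6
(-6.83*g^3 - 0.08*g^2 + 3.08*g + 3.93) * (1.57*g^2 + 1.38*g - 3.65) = -10.7231*g^5 - 9.551*g^4 + 29.6547*g^3 + 10.7125*g^2 - 5.8186*g - 14.3445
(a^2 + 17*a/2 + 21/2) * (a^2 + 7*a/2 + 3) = a^4 + 12*a^3 + 173*a^2/4 + 249*a/4 + 63/2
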